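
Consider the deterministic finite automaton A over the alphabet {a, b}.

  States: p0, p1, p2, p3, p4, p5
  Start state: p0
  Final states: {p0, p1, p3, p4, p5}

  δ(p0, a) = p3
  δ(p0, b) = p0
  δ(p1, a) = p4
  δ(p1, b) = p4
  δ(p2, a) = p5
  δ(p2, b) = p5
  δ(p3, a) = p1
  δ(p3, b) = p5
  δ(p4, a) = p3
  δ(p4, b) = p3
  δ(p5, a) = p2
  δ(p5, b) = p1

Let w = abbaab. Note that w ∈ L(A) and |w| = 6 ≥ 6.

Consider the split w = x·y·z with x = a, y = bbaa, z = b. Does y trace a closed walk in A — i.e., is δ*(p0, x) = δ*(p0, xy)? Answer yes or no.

yes

State sequence: p0 -a-> p3 -b-> p5 -b-> p1 -a-> p4 -a-> p3

After x (step 1): p3. After xy (step 5): p3.
They match, so y = bbaa drives A around a cycle from p3 back to itself; pumping y any number of times keeps A in p3 before reading z, and xyⁱz ∈ L(A) for every i ≥ 0.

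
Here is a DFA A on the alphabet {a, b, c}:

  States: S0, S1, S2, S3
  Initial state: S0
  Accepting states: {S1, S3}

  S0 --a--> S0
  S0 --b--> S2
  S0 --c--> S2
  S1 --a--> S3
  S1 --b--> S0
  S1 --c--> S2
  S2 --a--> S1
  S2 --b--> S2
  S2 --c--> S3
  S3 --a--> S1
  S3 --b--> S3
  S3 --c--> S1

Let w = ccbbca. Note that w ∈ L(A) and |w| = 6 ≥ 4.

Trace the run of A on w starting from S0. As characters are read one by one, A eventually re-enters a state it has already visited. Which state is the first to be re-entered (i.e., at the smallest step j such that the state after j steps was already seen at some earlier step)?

S3

Run of A on w = c c b b c a:
  step 0: S0  (start)
  step 1: S2  (read c: S0→S2)
  step 2: S3  (read c: S2→S3)
  step 3: S3  (read b: S3→S3)   ← first repeat (S3 seen earlier)
  step 4: S3  (read b: S3→S3)
  step 5: S1  (read c: S3→S1)
  step 6: S3  (read a: S1→S3)

The earliest repeat is at step j = 3: A is in S3, which it already visited at step i = 2.
Pumping length from the standard proof: p = 4 (the number of states). The repeated state found above gives |xy| = j ≤ 4 and |y| = j − i ≥ 1.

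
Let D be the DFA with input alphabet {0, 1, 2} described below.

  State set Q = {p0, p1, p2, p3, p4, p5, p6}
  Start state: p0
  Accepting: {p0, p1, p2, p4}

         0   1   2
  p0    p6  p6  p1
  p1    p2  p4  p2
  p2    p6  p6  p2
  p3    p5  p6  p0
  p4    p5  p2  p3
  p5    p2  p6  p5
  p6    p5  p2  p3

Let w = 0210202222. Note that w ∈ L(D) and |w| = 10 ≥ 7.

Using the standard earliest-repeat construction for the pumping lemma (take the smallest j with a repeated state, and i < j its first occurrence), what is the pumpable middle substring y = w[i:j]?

State sequence: p0 -0-> p6 -2-> p3 -1-> p6 -0-> p5 -2-> p5 -0-> p2 -2-> p2 -2-> p2 -2-> p2 -2-> p2
First repeat at step 3: p6 was already visited.

So i = 1, j = 3, giving x = w[0:1] = 0, y = w[1:3] = 21, z = w[3:10] = 0202222.
Check: |xy| = 3 ≤ 7 and |y| = 2 ≥ 1. Reading y takes D from p6 back to p6, so every xyⁱz is accepted.
Since D has 7 states, any run of length ≥ 7 visits 7+1 states, so by pigeonhole some state repeats within the first 7 steps — that repeat gives the pumpable loop.

21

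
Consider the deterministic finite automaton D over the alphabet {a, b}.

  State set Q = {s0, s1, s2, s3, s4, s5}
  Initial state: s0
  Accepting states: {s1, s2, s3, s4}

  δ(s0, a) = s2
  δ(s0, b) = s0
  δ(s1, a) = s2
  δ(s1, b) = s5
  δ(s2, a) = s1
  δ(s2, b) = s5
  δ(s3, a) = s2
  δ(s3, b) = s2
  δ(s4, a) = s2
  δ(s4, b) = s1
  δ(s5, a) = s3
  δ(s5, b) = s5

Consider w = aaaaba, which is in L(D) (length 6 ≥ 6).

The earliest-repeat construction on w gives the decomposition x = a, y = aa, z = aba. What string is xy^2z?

xy^2z = a·aa·aa·aba = aaaaaaba.
Reading y = aa takes D from s2 back to s2, so after x·y·y the machine is still in s2, and z then leads to the accepting state s3. Hence aaaaaaba ∈ L(D).

aaaaaaba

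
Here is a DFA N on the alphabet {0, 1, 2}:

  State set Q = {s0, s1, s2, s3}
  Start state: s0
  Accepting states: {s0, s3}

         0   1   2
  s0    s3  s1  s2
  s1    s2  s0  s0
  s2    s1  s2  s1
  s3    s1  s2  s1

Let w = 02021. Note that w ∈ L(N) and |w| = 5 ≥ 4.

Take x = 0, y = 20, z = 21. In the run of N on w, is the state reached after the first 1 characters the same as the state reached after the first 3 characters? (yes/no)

State sequence: s0 -0-> s3 -2-> s1 -0-> s2

After x (step 1): s3. After xy (step 3): s2.
They differ (s3 ≠ s2), so y is not a cycle from the state after x; this split is not the one the pumping-lemma construction produces, and pumping y need not keep the string in L(N).

no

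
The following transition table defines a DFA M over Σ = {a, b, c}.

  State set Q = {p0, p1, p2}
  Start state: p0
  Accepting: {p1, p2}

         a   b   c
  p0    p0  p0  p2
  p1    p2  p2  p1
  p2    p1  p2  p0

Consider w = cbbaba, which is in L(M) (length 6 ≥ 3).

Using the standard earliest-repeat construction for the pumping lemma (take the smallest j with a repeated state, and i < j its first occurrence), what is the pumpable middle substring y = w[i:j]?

State sequence: p0 -c-> p2 -b-> p2 -b-> p2 -a-> p1 -b-> p2 -a-> p1
First repeat at step 2: p2 was already visited.

So i = 1, j = 2, giving x = w[0:1] = c, y = w[1:2] = b, z = w[2:6] = baba.
Check: |xy| = 2 ≤ 3 and |y| = 1 ≥ 1. Reading y takes M from p2 back to p2, so every xyⁱz is accepted.
The DFA has 3 states, so the proof of the pumping lemma guarantees a repeated state among the first 3+1 visited; the segment between the two visits is the pumpable y.

b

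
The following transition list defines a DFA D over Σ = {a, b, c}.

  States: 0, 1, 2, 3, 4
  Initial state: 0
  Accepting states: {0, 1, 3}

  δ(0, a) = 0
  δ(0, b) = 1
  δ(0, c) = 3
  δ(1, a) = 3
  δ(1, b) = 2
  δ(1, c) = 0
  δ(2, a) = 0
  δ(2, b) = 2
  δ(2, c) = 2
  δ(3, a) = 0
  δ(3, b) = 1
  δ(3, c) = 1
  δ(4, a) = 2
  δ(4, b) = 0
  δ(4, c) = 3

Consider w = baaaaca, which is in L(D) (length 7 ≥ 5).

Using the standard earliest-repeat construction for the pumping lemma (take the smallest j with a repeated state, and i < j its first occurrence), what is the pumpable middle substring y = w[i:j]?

State sequence: 0 -b-> 1 -a-> 3 -a-> 0 -a-> 0 -a-> 0 -c-> 3 -a-> 0
First repeat at step 3: 0 was already visited.

So i = 0, j = 3, giving x = w[0:0] = ε, y = w[0:3] = baa, z = w[3:7] = aaca.
Check: |xy| = 3 ≤ 5 and |y| = 3 ≥ 1. Reading y takes D from 0 back to 0, so every xyⁱz is accepted.
Pumping length from the standard proof: p = 5 (the number of states). The repeated state found above gives |xy| = j ≤ 5 and |y| = j − i ≥ 1.

baa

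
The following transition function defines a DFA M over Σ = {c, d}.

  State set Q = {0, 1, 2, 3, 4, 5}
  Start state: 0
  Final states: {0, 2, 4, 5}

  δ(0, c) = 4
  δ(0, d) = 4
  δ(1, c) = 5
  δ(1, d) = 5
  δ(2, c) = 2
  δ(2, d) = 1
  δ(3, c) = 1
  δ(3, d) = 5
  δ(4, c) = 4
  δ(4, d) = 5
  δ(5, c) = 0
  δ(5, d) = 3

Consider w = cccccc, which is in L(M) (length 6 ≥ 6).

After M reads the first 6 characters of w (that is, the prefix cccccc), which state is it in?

4

Run of M on the first 6 characters of w = c c c c c c:
  step 0: 0  (start)
  step 1: 4  (read c: 0→4)
  step 2: 4  (read c: 4→4)
  step 3: 4  (read c: 4→4)
  step 4: 4  (read c: 4→4)
  step 5: 4  (read c: 4→4)
  step 6: 4  (read c: 4→4)

After reading 6 characters, M is in state 4.
(This kind of state-tracing is the core of the pumping-lemma construction: with 6 states, pigeonhole forces a repeat within the first 6 steps.)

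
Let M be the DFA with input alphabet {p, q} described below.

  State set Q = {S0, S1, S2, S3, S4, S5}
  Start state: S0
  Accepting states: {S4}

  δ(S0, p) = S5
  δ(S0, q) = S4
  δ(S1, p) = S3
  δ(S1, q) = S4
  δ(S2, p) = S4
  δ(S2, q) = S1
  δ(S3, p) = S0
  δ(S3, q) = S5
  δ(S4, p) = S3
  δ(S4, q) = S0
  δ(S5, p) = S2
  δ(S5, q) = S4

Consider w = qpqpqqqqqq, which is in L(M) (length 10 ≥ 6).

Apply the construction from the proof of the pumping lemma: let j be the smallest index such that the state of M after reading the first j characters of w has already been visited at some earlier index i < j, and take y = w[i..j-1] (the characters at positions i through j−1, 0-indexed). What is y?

pqpqq

Run of M on w = q p q p q q q q q q:
  step 0: S0  (start)
  step 1: S4  (read q: S0→S4)
  step 2: S3  (read p: S4→S3)
  step 3: S5  (read q: S3→S5)
  step 4: S2  (read p: S5→S2)
  step 5: S1  (read q: S2→S1)
  step 6: S4  (read q: S1→S4)   ← first repeat (S4 seen earlier)
  step 7: S0  (read q: S4→S0)
  step 8: S4  (read q: S0→S4)
  step 9: S0  (read q: S4→S0)
  step 10: S4  (read q: S0→S4)

So i = 1, j = 6, giving x = w[0:1] = q, y = w[1:6] = pqpqq, z = w[6:10] = qqqq.
Check: |xy| = 6 ≤ 6 and |y| = 5 ≥ 1. Reading y takes M from S4 back to S4, so every xyⁱz is accepted.
The DFA has 6 states, so the proof of the pumping lemma guarantees a repeated state among the first 6+1 visited; the segment between the two visits is the pumpable y.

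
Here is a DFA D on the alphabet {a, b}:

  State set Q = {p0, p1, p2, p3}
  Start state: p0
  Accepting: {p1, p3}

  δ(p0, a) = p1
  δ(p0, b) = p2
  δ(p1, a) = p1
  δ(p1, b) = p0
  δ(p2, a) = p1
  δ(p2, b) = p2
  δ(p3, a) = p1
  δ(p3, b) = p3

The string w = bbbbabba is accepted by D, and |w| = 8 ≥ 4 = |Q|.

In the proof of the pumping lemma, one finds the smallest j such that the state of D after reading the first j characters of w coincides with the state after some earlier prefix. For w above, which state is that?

p2

State sequence: p0 -b-> p2 -b-> p2 -b-> p2 -b-> p2 -a-> p1 -b-> p0 -b-> p2 -a-> p1
First repeat at step 2: p2 was already visited.

The earliest repeat is at step j = 2: D is in p2, which it already visited at step i = 1.
Pumping length from the standard proof: p = 4 (the number of states). The repeated state found above gives |xy| = j ≤ 4 and |y| = j − i ≥ 1.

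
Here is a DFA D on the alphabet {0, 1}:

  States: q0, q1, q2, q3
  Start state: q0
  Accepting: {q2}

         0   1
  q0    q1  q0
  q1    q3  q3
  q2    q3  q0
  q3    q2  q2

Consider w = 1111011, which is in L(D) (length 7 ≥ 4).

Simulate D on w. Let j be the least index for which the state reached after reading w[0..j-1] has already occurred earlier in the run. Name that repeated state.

State sequence: q0 -1-> q0 -1-> q0 -1-> q0 -1-> q0 -0-> q1 -1-> q3 -1-> q2
First repeat at step 1: q0 was already visited.

The earliest repeat is at step j = 1: D is in q0, which it already visited at step i = 0.

q0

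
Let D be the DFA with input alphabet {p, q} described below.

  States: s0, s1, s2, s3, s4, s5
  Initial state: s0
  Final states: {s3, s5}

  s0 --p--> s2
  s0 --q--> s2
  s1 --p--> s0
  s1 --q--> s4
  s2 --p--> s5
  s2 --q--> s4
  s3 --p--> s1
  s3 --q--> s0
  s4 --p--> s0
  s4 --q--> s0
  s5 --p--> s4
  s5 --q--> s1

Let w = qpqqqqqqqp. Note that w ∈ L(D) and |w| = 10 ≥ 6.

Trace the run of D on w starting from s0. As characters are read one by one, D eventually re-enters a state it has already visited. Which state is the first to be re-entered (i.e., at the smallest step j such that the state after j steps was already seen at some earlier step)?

Run of D on w = q p q q q q q q q p:
  step 0: s0  (start)
  step 1: s2  (read q: s0→s2)
  step 2: s5  (read p: s2→s5)
  step 3: s1  (read q: s5→s1)
  step 4: s4  (read q: s1→s4)
  step 5: s0  (read q: s4→s0)   ← first repeat (s0 seen earlier)
  step 6: s2  (read q: s0→s2)
  step 7: s4  (read q: s2→s4)
  step 8: s0  (read q: s4→s0)
  step 9: s2  (read q: s0→s2)
  step 10: s5  (read p: s2→s5)

The earliest repeat is at step j = 5: D is in s0, which it already visited at step i = 0.
The DFA has 6 states, so the proof of the pumping lemma guarantees a repeated state among the first 6+1 visited; the segment between the two visits is the pumpable y.

s0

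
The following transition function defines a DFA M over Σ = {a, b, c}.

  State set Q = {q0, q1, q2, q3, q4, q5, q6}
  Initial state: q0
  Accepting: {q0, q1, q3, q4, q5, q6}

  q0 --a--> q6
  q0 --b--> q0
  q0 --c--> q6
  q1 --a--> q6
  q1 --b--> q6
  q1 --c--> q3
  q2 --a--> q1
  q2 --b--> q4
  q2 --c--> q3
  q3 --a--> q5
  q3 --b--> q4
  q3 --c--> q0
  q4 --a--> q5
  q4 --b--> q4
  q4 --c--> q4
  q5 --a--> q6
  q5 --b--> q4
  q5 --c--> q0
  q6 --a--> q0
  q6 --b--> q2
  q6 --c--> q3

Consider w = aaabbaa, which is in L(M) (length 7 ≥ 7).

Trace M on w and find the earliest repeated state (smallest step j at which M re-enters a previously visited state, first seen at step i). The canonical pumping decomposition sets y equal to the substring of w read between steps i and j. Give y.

aa

State sequence: q0 -a-> q6 -a-> q0 -a-> q6 -b-> q2 -b-> q4 -a-> q5 -a-> q6
First repeat at step 2: q0 was already visited.

So i = 0, j = 2, giving x = w[0:0] = ε, y = w[0:2] = aa, z = w[2:7] = abbaa.
Check: |xy| = 2 ≤ 7 and |y| = 2 ≥ 1. Reading y takes M from q0 back to q0, so every xyⁱz is accepted.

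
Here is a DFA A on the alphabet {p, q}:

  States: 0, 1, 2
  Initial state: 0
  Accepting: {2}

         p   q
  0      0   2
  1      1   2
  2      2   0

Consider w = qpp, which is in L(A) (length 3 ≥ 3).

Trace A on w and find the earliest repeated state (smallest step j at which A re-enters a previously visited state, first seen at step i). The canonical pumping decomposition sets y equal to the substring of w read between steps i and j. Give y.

p

State sequence: 0 -q-> 2 -p-> 2 -p-> 2
First repeat at step 2: 2 was already visited.

So i = 1, j = 2, giving x = w[0:1] = q, y = w[1:2] = p, z = w[2:3] = p.
Check: |xy| = 2 ≤ 3 and |y| = 1 ≥ 1. Reading y takes A from 2 back to 2, so every xyⁱz is accepted.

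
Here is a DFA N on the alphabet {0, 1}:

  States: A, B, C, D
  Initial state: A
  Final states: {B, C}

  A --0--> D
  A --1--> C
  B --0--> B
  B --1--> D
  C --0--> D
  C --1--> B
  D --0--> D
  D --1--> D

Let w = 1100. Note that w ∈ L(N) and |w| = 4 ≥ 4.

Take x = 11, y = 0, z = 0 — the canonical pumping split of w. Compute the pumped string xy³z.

110000

xy^3z = 11·0·0·0·0 = 110000.
Reading y = 0 takes N from B back to B, so after x·y·y·y the machine is still in B, and z then leads to the accepting state B. Hence 110000 ∈ L(N).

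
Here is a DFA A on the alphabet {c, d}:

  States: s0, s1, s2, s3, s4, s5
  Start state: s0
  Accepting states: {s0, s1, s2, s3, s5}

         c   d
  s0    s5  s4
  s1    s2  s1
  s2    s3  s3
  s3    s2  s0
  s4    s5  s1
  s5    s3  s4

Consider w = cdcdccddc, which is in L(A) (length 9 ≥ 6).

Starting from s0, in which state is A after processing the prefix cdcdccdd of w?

s4

State sequence: s0 -c-> s5 -d-> s4 -c-> s5 -d-> s4 -c-> s5 -c-> s3 -d-> s0 -d-> s4

After reading 8 characters, A is in state s4.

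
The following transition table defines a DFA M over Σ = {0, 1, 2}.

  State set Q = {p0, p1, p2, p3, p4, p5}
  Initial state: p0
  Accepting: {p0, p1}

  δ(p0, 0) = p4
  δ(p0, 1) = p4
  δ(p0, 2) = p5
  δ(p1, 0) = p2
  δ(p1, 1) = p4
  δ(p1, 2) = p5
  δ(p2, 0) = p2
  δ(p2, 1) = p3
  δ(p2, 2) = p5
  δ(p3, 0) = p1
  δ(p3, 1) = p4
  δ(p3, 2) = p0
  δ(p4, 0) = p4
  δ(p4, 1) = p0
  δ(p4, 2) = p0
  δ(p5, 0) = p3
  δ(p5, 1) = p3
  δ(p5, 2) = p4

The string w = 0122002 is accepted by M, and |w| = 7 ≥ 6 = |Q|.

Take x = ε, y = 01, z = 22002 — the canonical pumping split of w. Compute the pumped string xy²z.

010122002

xy^2z = ε·01·01·22002 = 010122002.
Reading y = 01 takes M from p0 back to p0, so after x·y·y the machine is still in p0, and z then leads to the accepting state p0. Hence 010122002 ∈ L(M).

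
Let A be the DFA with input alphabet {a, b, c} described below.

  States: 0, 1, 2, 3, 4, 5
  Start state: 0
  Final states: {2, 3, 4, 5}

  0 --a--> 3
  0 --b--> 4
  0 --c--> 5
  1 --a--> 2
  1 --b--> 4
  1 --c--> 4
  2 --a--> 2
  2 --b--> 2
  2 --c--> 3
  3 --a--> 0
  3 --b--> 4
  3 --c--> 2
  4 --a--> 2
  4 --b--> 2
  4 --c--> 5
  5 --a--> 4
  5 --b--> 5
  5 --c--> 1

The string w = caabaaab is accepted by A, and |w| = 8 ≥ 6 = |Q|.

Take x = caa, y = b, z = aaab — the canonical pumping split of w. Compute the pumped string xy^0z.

caaaaab

xy⁰z = xz = caa·aaab = caaaaab.
Reading y = b takes A from 2 back to 2, so after x the machine is still in 2, and z then leads to the accepting state 2. Hence caaaaab ∈ L(A).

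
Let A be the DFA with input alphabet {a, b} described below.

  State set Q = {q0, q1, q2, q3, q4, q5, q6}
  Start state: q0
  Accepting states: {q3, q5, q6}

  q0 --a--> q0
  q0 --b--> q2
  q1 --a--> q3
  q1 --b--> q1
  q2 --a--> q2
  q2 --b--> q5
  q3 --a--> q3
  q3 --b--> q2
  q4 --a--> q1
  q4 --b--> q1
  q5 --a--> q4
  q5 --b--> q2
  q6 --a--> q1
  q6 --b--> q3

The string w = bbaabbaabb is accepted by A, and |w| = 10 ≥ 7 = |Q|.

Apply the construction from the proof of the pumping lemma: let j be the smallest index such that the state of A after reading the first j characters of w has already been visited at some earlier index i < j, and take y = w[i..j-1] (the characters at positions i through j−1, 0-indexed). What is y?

b

State sequence: q0 -b-> q2 -b-> q5 -a-> q4 -a-> q1 -b-> q1 -b-> q1 -a-> q3 -a-> q3 -b-> q2 -b-> q5
First repeat at step 5: q1 was already visited.

So i = 4, j = 5, giving x = w[0:4] = bbaa, y = w[4:5] = b, z = w[5:10] = baabb.
Check: |xy| = 5 ≤ 7 and |y| = 1 ≥ 1. Reading y takes A from q1 back to q1, so every xyⁱz is accepted.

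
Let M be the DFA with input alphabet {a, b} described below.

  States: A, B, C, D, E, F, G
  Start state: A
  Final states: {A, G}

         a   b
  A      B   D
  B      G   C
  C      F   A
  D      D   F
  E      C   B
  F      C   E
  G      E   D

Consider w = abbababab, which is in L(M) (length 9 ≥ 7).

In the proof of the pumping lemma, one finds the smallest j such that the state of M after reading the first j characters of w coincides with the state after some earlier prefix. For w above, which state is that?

State sequence: A -a-> B -b-> C -b-> A -a-> B -b-> C -a-> F -b-> E -a-> C -b-> A
First repeat at step 3: A was already visited.

The earliest repeat is at step j = 3: M is in A, which it already visited at step i = 0.
Since M has 7 states, any run of length ≥ 7 visits 7+1 states, so by pigeonhole some state repeats within the first 7 steps — that repeat gives the pumpable loop.

A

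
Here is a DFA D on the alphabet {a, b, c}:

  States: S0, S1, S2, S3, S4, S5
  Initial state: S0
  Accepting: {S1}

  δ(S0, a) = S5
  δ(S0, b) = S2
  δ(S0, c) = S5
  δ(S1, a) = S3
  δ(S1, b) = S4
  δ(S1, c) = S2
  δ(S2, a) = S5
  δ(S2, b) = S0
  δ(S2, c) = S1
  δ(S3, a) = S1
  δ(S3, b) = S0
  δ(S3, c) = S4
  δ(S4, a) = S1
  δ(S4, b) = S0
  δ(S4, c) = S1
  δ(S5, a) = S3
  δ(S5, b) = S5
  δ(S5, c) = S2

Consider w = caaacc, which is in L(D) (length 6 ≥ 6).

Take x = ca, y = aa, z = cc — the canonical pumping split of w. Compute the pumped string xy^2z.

xy^2z = ca·aa·aa·cc = caaaaacc.
Reading y = aa takes D from S3 back to S3, so after x·y·y the machine is still in S3, and z then leads to the accepting state S1. Hence caaaaacc ∈ L(D).

caaaaacc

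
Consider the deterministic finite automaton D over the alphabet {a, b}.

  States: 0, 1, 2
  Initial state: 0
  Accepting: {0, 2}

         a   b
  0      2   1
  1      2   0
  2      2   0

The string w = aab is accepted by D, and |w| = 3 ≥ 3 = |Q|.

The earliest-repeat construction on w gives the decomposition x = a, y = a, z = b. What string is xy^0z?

ab

xy⁰z = xz = a·b = ab.
Reading y = a takes D from 2 back to 2, so after x the machine is still in 2, and z then leads to the accepting state 0. Hence ab ∈ L(D).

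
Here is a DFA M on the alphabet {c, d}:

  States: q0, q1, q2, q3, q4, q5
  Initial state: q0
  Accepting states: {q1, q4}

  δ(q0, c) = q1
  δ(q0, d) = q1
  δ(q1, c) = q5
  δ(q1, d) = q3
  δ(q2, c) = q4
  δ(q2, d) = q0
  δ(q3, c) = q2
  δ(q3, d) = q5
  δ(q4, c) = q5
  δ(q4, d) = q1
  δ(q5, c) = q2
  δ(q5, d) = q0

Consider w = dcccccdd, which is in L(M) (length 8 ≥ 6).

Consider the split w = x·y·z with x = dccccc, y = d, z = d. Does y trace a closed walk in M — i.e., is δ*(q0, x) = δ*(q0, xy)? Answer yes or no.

State sequence: q0 -d-> q1 -c-> q5 -c-> q2 -c-> q4 -c-> q5 -c-> q2 -d-> q0

After x (step 6): q2. After xy (step 7): q0.
They differ (q2 ≠ q0), so y is not a cycle from the state after x; this split is not the one the pumping-lemma construction produces, and pumping y need not keep the string in L(M).

no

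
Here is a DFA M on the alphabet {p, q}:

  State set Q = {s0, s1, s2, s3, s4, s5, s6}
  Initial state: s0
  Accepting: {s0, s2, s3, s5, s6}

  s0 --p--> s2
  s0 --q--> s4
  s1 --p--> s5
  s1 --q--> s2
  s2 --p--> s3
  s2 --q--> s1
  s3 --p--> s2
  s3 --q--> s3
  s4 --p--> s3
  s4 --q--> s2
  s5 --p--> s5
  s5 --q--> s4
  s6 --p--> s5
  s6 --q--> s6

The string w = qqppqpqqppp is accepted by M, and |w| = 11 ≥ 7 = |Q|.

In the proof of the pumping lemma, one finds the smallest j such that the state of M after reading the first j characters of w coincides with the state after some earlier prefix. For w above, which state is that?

Run of M on w = q q p p q p q q p p p:
  step 0: s0  (start)
  step 1: s4  (read q: s0→s4)
  step 2: s2  (read q: s4→s2)
  step 3: s3  (read p: s2→s3)
  step 4: s2  (read p: s3→s2)   ← first repeat (s2 seen earlier)
  step 5: s1  (read q: s2→s1)
  step 6: s5  (read p: s1→s5)
  step 7: s4  (read q: s5→s4)
  step 8: s2  (read q: s4→s2)
  step 9: s3  (read p: s2→s3)
  step 10: s2  (read p: s3→s2)
  step 11: s3  (read p: s2→s3)

The earliest repeat is at step j = 4: M is in s2, which it already visited at step i = 2.
With |Q| = 7, pigeonhole forces a state repeat no later than step 7; the substring read between the first and second visits to that state can be pumped.

s2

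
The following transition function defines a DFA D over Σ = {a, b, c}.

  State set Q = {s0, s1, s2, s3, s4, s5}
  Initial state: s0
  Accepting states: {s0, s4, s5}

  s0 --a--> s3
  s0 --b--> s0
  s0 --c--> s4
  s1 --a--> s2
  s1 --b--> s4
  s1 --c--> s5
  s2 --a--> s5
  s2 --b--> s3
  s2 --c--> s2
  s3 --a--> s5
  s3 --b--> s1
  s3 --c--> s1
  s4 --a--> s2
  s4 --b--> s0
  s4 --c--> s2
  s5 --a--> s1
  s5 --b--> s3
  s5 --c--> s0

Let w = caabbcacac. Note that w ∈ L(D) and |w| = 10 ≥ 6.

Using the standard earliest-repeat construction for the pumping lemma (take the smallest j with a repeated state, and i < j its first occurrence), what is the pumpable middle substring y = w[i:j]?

State sequence: s0 -c-> s4 -a-> s2 -a-> s5 -b-> s3 -b-> s1 -c-> s5 -a-> s1 -c-> s5 -a-> s1 -c-> s5
First repeat at step 6: s5 was already visited.

So i = 3, j = 6, giving x = w[0:3] = caa, y = w[3:6] = bbc, z = w[6:10] = acac.
Check: |xy| = 6 ≤ 6 and |y| = 3 ≥ 1. Reading y takes D from s5 back to s5, so every xyⁱz is accepted.

bbc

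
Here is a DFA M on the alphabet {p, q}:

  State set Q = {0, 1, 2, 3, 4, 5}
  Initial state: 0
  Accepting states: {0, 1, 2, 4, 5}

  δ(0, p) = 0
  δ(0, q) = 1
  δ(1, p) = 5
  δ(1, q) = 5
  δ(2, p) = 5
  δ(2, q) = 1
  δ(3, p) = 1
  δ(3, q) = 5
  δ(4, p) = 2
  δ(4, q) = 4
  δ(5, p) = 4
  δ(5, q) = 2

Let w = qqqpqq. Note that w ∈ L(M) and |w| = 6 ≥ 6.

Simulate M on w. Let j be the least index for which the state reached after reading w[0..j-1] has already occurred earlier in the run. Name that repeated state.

5

State sequence: 0 -q-> 1 -q-> 5 -q-> 2 -p-> 5 -q-> 2 -q-> 1
First repeat at step 4: 5 was already visited.

The earliest repeat is at step j = 4: M is in 5, which it already visited at step i = 2.
Since M has 6 states, any run of length ≥ 6 visits 6+1 states, so by pigeonhole some state repeats within the first 6 steps — that repeat gives the pumpable loop.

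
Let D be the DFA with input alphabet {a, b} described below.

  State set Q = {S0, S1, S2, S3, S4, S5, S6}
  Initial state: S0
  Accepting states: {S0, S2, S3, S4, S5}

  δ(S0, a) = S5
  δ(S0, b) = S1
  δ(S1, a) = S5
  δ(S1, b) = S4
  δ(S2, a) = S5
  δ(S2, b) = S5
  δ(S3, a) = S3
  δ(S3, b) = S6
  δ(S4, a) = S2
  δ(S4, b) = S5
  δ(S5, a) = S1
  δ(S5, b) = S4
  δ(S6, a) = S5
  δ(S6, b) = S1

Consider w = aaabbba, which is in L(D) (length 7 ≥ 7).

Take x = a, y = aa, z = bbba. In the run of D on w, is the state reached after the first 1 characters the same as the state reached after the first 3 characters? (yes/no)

State sequence: S0 -a-> S5 -a-> S1 -a-> S5

After x (step 1): S5. After xy (step 3): S5.
They match, so y = aa drives D around a cycle from S5 back to itself; pumping y any number of times keeps D in S5 before reading z, and xyⁱz ∈ L(D) for every i ≥ 0.

yes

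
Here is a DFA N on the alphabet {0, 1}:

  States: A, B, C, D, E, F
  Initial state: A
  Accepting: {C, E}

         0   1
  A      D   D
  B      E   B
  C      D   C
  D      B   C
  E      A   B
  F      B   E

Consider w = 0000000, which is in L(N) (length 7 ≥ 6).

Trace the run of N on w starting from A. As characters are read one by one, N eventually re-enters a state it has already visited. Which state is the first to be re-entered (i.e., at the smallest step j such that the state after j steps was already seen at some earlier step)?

A

Run of N on w = 0 0 0 0 0 0 0:
  step 0: A  (start)
  step 1: D  (read 0: A→D)
  step 2: B  (read 0: D→B)
  step 3: E  (read 0: B→E)
  step 4: A  (read 0: E→A)   ← first repeat (A seen earlier)
  step 5: D  (read 0: A→D)
  step 6: B  (read 0: D→B)
  step 7: E  (read 0: B→E)

The earliest repeat is at step j = 4: N is in A, which it already visited at step i = 0.
With |Q| = 6, pigeonhole forces a state repeat no later than step 6; the substring read between the first and second visits to that state can be pumped.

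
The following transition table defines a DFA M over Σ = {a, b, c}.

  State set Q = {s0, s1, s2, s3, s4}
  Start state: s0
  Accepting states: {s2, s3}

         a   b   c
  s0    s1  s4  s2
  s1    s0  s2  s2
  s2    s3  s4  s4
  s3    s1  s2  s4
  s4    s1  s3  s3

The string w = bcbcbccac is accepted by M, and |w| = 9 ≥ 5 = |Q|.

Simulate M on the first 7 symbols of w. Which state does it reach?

Run of M on the first 7 characters of w = b c b c b c c:
  step 0: s0  (start)
  step 1: s4  (read b: s0→s4)
  step 2: s3  (read c: s4→s3)
  step 3: s2  (read b: s3→s2)
  step 4: s4  (read c: s2→s4)
  step 5: s3  (read b: s4→s3)
  step 6: s4  (read c: s3→s4)
  step 7: s3  (read c: s4→s3)

After reading 7 characters, M is in state s3.

s3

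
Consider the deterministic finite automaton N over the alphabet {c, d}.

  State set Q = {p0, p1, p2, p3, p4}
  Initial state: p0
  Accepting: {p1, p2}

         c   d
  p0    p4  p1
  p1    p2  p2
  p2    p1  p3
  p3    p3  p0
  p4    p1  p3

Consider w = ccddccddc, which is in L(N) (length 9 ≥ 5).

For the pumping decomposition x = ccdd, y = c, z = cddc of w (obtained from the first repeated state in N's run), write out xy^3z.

ccddccccddc

xy^3z = ccdd·c·c·c·cddc = ccddccccddc.
Reading y = c takes N from p3 back to p3, so after x·y·y·y the machine is still in p3, and z then leads to the accepting state p2. Hence ccddccccddc ∈ L(N).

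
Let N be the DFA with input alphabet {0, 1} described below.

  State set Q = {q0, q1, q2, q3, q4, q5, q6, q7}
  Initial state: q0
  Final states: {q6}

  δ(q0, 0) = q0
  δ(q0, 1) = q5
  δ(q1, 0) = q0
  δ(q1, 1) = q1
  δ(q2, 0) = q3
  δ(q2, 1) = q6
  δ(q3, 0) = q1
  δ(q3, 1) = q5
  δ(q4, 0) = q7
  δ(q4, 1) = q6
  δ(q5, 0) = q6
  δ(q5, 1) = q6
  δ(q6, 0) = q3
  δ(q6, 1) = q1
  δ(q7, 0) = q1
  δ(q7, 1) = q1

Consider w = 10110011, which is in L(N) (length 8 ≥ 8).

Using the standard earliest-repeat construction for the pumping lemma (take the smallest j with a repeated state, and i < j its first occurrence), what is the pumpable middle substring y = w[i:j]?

1

Run of N on w = 1 0 1 1 0 0 1 1:
  step 0: q0  (start)
  step 1: q5  (read 1: q0→q5)
  step 2: q6  (read 0: q5→q6)
  step 3: q1  (read 1: q6→q1)
  step 4: q1  (read 1: q1→q1)   ← first repeat (q1 seen earlier)
  step 5: q0  (read 0: q1→q0)
  step 6: q0  (read 0: q0→q0)
  step 7: q5  (read 1: q0→q5)
  step 8: q6  (read 1: q5→q6)

So i = 3, j = 4, giving x = w[0:3] = 101, y = w[3:4] = 1, z = w[4:8] = 0011.
Check: |xy| = 4 ≤ 8 and |y| = 1 ≥ 1. Reading y takes N from q1 back to q1, so every xyⁱz is accepted.
With |Q| = 8, pigeonhole forces a state repeat no later than step 8; the substring read between the first and second visits to that state can be pumped.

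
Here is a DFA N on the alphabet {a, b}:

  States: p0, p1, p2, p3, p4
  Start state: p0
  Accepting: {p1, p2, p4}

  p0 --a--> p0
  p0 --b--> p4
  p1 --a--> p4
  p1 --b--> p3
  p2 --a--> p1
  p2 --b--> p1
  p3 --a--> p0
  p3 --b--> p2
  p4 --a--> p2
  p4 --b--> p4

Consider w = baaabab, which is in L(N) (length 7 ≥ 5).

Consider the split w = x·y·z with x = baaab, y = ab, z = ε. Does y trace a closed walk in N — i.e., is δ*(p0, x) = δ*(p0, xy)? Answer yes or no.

State sequence: p0 -b-> p4 -a-> p2 -a-> p1 -a-> p4 -b-> p4 -a-> p2 -b-> p1

After x (step 5): p4. After xy (step 7): p1.
They differ (p4 ≠ p1), so y is not a cycle from the state after x; this split is not the one the pumping-lemma construction produces, and pumping y need not keep the string in L(N).

no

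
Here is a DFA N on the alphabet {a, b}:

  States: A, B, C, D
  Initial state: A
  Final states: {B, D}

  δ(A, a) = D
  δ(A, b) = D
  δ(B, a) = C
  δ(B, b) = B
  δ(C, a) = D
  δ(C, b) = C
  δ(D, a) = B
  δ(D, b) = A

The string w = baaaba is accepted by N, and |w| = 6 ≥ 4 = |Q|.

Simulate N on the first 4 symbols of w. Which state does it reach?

D

Run of N on the first 4 characters of w = b a a a:
  step 0: A  (start)
  step 1: D  (read b: A→D)
  step 2: B  (read a: D→B)
  step 3: C  (read a: B→C)
  step 4: D  (read a: C→D)

After reading 4 characters, N is in state D.
(This kind of state-tracing is the core of the pumping-lemma construction: with 4 states, pigeonhole forces a repeat within the first 4 steps.)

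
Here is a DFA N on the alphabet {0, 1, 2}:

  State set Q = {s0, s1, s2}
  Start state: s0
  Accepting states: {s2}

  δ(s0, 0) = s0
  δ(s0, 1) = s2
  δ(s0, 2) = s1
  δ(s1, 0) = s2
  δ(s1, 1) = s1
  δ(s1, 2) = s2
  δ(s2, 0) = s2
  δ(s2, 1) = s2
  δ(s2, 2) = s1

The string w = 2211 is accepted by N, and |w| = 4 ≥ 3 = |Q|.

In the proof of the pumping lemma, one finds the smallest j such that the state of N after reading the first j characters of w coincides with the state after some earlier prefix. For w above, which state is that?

s2

Run of N on w = 2 2 1 1:
  step 0: s0  (start)
  step 1: s1  (read 2: s0→s1)
  step 2: s2  (read 2: s1→s2)
  step 3: s2  (read 1: s2→s2)   ← first repeat (s2 seen earlier)
  step 4: s2  (read 1: s2→s2)

The earliest repeat is at step j = 3: N is in s2, which it already visited at step i = 2.
With |Q| = 3, pigeonhole forces a state repeat no later than step 3; the substring read between the first and second visits to that state can be pumped.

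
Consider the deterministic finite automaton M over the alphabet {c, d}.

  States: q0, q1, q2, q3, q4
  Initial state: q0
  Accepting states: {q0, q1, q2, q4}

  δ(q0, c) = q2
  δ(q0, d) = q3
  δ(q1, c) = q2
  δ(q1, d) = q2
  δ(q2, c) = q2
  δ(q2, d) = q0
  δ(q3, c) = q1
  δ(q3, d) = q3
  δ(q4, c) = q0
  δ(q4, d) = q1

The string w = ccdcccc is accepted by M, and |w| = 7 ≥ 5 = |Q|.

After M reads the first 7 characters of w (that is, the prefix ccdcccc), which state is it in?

q2

State sequence: q0 -c-> q2 -c-> q2 -d-> q0 -c-> q2 -c-> q2 -c-> q2 -c-> q2

After reading 7 characters, M is in state q2.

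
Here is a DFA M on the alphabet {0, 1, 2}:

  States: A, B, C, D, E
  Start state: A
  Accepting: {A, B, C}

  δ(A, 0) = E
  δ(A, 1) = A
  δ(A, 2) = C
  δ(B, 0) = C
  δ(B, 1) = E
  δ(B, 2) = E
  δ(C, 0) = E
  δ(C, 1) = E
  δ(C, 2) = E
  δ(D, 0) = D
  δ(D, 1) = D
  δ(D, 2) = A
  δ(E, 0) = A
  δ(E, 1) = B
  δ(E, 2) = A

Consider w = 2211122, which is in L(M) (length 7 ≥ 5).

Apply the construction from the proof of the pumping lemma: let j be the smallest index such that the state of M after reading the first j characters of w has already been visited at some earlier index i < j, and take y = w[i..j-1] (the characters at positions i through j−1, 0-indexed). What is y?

State sequence: A -2-> C -2-> E -1-> B -1-> E -1-> B -2-> E -2-> A
First repeat at step 4: E was already visited.

So i = 2, j = 4, giving x = w[0:2] = 22, y = w[2:4] = 11, z = w[4:7] = 122.
Check: |xy| = 4 ≤ 5 and |y| = 2 ≥ 1. Reading y takes M from E back to E, so every xyⁱz is accepted.
With |Q| = 5, pigeonhole forces a state repeat no later than step 5; the substring read between the first and second visits to that state can be pumped.

11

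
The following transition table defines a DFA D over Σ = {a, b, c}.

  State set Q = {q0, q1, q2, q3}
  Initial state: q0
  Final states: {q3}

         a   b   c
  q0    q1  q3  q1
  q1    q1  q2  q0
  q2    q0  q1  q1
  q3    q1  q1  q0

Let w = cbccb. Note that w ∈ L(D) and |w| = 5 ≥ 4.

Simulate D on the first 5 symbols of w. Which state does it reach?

q3

Run of D on the first 5 characters of w = c b c c b:
  step 0: q0  (start)
  step 1: q1  (read c: q0→q1)
  step 2: q2  (read b: q1→q2)
  step 3: q1  (read c: q2→q1)
  step 4: q0  (read c: q1→q0)
  step 5: q3  (read b: q0→q3)

After reading 5 characters, D is in state q3.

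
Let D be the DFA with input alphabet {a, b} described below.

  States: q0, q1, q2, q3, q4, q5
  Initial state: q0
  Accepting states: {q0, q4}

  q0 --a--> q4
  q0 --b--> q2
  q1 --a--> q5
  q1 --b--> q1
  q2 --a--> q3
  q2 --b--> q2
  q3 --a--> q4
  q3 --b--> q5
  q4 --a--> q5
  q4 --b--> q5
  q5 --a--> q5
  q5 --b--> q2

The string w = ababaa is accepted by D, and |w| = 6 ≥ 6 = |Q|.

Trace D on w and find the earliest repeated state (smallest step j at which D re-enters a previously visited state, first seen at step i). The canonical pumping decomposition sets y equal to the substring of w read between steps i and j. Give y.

a

Run of D on w = a b a b a a:
  step 0: q0  (start)
  step 1: q4  (read a: q0→q4)
  step 2: q5  (read b: q4→q5)
  step 3: q5  (read a: q5→q5)   ← first repeat (q5 seen earlier)
  step 4: q2  (read b: q5→q2)
  step 5: q3  (read a: q2→q3)
  step 6: q4  (read a: q3→q4)

So i = 2, j = 3, giving x = w[0:2] = ab, y = w[2:3] = a, z = w[3:6] = baa.
Check: |xy| = 3 ≤ 6 and |y| = 1 ≥ 1. Reading y takes D from q5 back to q5, so every xyⁱz is accepted.
Since D has 6 states, any run of length ≥ 6 visits 6+1 states, so by pigeonhole some state repeats within the first 6 steps — that repeat gives the pumpable loop.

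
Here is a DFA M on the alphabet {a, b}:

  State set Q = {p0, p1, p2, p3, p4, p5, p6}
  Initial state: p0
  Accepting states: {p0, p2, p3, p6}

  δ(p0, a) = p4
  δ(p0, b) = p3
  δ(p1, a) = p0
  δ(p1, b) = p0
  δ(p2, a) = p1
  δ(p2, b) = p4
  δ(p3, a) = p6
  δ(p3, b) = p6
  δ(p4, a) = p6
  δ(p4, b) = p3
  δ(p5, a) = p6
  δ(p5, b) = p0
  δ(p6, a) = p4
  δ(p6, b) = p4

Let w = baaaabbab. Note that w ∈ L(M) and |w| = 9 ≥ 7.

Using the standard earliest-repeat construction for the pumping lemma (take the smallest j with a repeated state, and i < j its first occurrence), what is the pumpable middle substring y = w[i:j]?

State sequence: p0 -b-> p3 -a-> p6 -a-> p4 -a-> p6 -a-> p4 -b-> p3 -b-> p6 -a-> p4 -b-> p3
First repeat at step 4: p6 was already visited.

So i = 2, j = 4, giving x = w[0:2] = ba, y = w[2:4] = aa, z = w[4:9] = abbab.
Check: |xy| = 4 ≤ 7 and |y| = 2 ≥ 1. Reading y takes M from p6 back to p6, so every xyⁱz is accepted.
Since M has 7 states, any run of length ≥ 7 visits 7+1 states, so by pigeonhole some state repeats within the first 7 steps — that repeat gives the pumpable loop.

aa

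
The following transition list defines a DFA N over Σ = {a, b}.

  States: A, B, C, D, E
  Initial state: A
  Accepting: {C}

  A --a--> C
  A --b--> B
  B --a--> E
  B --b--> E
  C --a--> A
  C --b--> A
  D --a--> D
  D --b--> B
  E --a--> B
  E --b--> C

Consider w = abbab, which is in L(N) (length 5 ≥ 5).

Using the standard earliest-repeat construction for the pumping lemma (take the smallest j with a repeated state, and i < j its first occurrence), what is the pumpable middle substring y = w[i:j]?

Run of N on w = a b b a b:
  step 0: A  (start)
  step 1: C  (read a: A→C)
  step 2: A  (read b: C→A)   ← first repeat (A seen earlier)
  step 3: B  (read b: A→B)
  step 4: E  (read a: B→E)
  step 5: C  (read b: E→C)

So i = 0, j = 2, giving x = w[0:0] = ε, y = w[0:2] = ab, z = w[2:5] = bab.
Check: |xy| = 2 ≤ 5 and |y| = 2 ≥ 1. Reading y takes N from A back to A, so every xyⁱz is accepted.

ab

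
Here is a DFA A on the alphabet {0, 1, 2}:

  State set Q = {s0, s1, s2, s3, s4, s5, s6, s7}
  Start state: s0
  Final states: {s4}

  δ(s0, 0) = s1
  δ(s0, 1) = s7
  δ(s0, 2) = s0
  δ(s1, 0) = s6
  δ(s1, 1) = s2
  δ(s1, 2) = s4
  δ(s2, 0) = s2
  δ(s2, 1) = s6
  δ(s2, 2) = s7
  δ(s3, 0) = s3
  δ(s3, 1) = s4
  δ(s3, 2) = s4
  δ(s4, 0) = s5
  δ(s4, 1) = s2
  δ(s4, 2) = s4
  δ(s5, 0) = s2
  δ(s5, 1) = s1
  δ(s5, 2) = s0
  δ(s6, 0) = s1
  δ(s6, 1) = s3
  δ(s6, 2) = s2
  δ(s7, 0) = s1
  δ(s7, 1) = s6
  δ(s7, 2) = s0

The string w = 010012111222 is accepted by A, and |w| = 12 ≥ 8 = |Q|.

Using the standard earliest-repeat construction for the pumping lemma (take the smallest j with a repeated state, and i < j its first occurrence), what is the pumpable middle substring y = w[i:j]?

0

State sequence: s0 -0-> s1 -1-> s2 -0-> s2 -0-> s2 -1-> s6 -2-> s2 -1-> s6 -1-> s3 -1-> s4 -2-> s4 -2-> s4 -2-> s4
First repeat at step 3: s2 was already visited.

So i = 2, j = 3, giving x = w[0:2] = 01, y = w[2:3] = 0, z = w[3:12] = 012111222.
Check: |xy| = 3 ≤ 8 and |y| = 1 ≥ 1. Reading y takes A from s2 back to s2, so every xyⁱz is accepted.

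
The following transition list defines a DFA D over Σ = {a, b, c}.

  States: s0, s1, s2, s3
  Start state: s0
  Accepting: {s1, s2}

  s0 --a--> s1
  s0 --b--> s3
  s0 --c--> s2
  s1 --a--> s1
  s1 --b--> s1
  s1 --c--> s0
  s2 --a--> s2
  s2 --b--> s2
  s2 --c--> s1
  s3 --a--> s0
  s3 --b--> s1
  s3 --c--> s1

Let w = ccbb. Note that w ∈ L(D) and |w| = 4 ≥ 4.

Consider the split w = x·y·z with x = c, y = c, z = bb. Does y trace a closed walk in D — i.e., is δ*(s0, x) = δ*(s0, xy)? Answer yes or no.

Run of D on the first 2 characters of w = c c:
  step 0: s0  (start)
  step 1: s2  (read c: s0→s2)
  step 2: s1  (read c: s2→s1)

After x (step 1): s2. After xy (step 2): s1.
They differ (s2 ≠ s1), so y is not a cycle from the state after x; this split is not the one the pumping-lemma construction produces, and pumping y need not keep the string in L(D).

no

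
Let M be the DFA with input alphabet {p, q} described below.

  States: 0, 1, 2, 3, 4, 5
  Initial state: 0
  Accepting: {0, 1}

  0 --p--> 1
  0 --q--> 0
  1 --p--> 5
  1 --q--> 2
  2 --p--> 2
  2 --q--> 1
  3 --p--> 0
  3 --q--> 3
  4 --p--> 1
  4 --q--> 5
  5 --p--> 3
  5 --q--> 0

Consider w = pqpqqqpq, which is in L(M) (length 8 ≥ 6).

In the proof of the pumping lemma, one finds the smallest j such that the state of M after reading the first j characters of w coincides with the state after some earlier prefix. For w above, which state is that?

State sequence: 0 -p-> 1 -q-> 2 -p-> 2 -q-> 1 -q-> 2 -q-> 1 -p-> 5 -q-> 0
First repeat at step 3: 2 was already visited.

The earliest repeat is at step j = 3: M is in 2, which it already visited at step i = 2.
Since M has 6 states, any run of length ≥ 6 visits 6+1 states, so by pigeonhole some state repeats within the first 6 steps — that repeat gives the pumpable loop.

2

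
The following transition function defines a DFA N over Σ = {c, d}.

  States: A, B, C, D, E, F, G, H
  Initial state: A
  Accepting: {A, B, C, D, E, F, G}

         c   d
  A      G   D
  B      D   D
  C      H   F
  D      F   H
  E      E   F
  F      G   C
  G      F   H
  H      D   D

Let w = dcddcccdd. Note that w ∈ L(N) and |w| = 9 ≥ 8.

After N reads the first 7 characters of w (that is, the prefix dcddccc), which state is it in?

G

Run of N on the first 7 characters of w = d c d d c c c:
  step 0: A  (start)
  step 1: D  (read d: A→D)
  step 2: F  (read c: D→F)
  step 3: C  (read d: F→C)
  step 4: F  (read d: C→F)
  step 5: G  (read c: F→G)
  step 6: F  (read c: G→F)
  step 7: G  (read c: F→G)

After reading 7 characters, N is in state G.
(This kind of state-tracing is the core of the pumping-lemma construction: with 8 states, pigeonhole forces a repeat within the first 8 steps.)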